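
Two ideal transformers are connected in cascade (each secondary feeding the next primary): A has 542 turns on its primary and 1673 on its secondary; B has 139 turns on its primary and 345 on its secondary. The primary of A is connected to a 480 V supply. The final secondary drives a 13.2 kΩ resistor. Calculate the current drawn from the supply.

Secondary of A: V = 480.00 × 1673/542 = 1481.6 V.
Secondary of B: V = 1481.6 × 345/139 = 3677.4 V.
I_load = 3677.4/13200 = 0.27859 A, so P_out = 3677.4 × 0.27859 = 1024.5 W.
All ideal ⇒ P_in = P_out, so I_supply = 1024.5/480 = 2.13 A.

I_supply ≈ 2.13 A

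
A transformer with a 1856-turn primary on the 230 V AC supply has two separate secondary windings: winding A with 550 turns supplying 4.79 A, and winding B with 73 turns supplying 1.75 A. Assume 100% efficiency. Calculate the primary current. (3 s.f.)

I_p ≈ 1.49 A

V_A = 230 × 550/1856 = 68.157 V; V_B = 230 × 73/1856 = 9.0463 V.
P_out = V_A I_A + V_B I_B = 68.157×4.79 + 9.0463×1.75 = 326.47 + 15.831 = 342.30 W.
Ideal ⇒ P_in = P_out, so I_p = P_out/V_p = 342.30/230 = 1.49 A.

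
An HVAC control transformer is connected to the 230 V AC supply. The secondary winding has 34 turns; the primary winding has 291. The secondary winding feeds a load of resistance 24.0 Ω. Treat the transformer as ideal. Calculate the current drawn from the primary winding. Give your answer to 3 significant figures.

I_p ≈ 0.131 A

V_s = V_p × N_s/N_p = 230 × 34/291 = 26.873 V.
I_s = V_s/R = 26.873/24.0 = 1.1197 A.
For an ideal transformer I_p N_p = I_s N_s, so I_p = 1.1197 × 34/291 = 0.131 A.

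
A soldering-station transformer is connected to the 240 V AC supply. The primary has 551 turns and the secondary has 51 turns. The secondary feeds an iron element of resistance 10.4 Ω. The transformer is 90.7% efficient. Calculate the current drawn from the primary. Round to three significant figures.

I_p ≈ 0.218 A

V_s = 240 × 51/551 = 22.214 V.
I_s = V_s/R = 22.214/10.4 = 2.1360 A.
P_out = V_s I_s = 22.214 × 2.1360 = 47.449 W.
P_in = P_out/η = 47.449/0.907 = 52.314 W.
I_p = P_in/V_p = 52.314/240 = 0.218 A.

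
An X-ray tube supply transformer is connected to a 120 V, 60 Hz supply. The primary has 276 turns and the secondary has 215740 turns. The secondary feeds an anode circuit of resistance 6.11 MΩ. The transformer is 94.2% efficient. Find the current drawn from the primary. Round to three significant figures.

V_s = 120 × 215740/276 = 93800 V.
I_s = V_s/R = 93800/(6.11×10^6) = 0.015352 A.
P_out = V_s I_s = 93800 × 0.015352 = 1440.0 W.
P_in = P_out/η = 1440.0/0.942 = 1528.7 W.
I_p = P_in/V_p = 1528.7/120 = 12.7 A.

I_p ≈ 12.7 A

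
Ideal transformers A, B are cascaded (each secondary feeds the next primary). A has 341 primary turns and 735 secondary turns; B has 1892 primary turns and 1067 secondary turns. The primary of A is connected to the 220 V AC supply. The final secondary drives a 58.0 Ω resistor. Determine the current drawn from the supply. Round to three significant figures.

I_supply ≈ 5.60 A

Secondary of A: V = 220.00 × 735/341 = 474.19 V.
Secondary of B: V = 474.19 × 1067/1892 = 267.42 V.
I_load = 267.42/58.0 = 4.6107 A, so P_out = 267.42 × 4.6107 = 1233.0 W.
All ideal ⇒ P_in = P_out, so I_supply = 1233.0/220 = 5.60 A.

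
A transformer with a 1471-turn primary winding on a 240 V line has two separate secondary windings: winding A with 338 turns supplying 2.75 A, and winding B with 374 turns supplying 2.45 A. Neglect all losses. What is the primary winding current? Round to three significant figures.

V_A = 240 × 338/1471 = 55.146 V; V_B = 240 × 374/1471 = 61.020 V.
P_out = V_A I_A + V_B I_B = 55.146×2.75 + 61.020×2.45 = 151.65 + 149.50 = 301.15 W.
Ideal ⇒ P_in = P_out, so I_p = P_out/V_p = 301.15/240 = 1.25 A.

I_p ≈ 1.25 A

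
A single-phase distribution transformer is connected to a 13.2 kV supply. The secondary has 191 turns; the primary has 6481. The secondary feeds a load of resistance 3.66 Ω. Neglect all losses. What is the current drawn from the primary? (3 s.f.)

I_p ≈ 3.13 A

V_s = V_p × N_s/N_p = 13200 × 191/6481 = 389.01 V.
I_s = V_s/R = 389.01/3.66 = 106.29 A.
For an ideal transformer I_p N_p = I_s N_s, so I_p = 106.29 × 191/6481 = 3.13 A.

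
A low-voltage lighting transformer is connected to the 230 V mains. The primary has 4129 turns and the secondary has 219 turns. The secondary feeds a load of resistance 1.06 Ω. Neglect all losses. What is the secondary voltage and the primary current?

V_s ≈ 12.2 V, I_p ≈ 0.610 A

V_s = V_p × N_s/N_p = 230 × 219/4129 = 12.199 V.
I_s = V_s/R = 12.199/1.06 = 11.509 A.
I_p = I_s × N_s/N_p = 11.509 × 219/4129 = 0.610 A.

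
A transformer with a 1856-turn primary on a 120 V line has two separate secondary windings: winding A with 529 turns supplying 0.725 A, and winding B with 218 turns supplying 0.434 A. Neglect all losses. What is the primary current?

I_p ≈ 0.258 A

V_A = 120 × 529/1856 = 34.203 V; V_B = 120 × 218/1856 = 14.095 V.
P_out = V_A I_A + V_B I_B = 34.203×0.725 + 14.095×0.434 = 24.797 + 6.1172 = 30.914 W.
Ideal ⇒ P_in = P_out, so I_p = P_out/V_p = 30.914/120 = 0.258 A.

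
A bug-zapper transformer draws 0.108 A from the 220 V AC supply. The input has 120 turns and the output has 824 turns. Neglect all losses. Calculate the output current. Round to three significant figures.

I_out/I_in = N_in/N_out, so I_out = 0.108 × 120/824 = 0.0157 A.

I_out ≈ 0.0157 A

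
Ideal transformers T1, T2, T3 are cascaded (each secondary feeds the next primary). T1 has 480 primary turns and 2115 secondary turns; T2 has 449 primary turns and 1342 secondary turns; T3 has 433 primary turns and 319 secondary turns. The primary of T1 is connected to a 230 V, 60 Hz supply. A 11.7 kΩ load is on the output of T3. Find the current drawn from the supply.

I_supply ≈ 1.85 A

Secondary of T1: V = 230.00 × 2115/480 = 1013.4 V.
Secondary of T2: V = 1013.4 × 1342/449 = 3029.0 V.
Secondary of T3: V = 3029.0 × 319/433 = 2231.5 V.
I_load = 2231.5/11700 = 0.19073 A, so P_out = 2231.5 × 0.19073 = 425.62 W.
All ideal ⇒ P_in = P_out, so I_supply = 425.62/230 = 1.85 A.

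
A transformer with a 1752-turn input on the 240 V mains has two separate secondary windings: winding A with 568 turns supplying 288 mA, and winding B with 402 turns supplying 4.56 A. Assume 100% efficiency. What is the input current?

V_A = 240 × 568/1752 = 77.808 V; V_B = 240 × 402/1752 = 55.068 V.
P_out = V_A I_A + V_B I_B = 77.808×0.288 + 55.068×4.56 = 22.409 + 251.11 = 273.52 W.
Ideal ⇒ P_in = P_out, so I_in = P_out/V_in = 273.52/240 = 1.14 A.

I_in ≈ 1.14 A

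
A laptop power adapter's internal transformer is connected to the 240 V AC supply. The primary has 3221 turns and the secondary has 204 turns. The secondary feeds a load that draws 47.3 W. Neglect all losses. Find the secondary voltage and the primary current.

V_s = V_p × N_s/N_p = 240 × 204/3221 = 15.200 V.
I_s = P/V_s = 47.3/15.200 = 3.1118 A.
I_p = I_s × N_s/N_p = 3.1118 × 204/3221 = 0.197 A.

V_s ≈ 15.2 V, I_p ≈ 0.197 A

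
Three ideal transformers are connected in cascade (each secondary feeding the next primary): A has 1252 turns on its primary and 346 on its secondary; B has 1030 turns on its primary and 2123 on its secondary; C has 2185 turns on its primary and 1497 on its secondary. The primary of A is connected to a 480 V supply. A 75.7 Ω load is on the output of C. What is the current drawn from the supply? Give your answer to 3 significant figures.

I_supply ≈ 0.966 A

Secondary of A: V = 480.00 × 346/1252 = 132.65 V.
Secondary of B: V = 132.65 × 2123/1030 = 273.42 V.
Secondary of C: V = 273.42 × 1497/2185 = 187.33 V.
I_load = 187.33/75.7 = 2.4746 A, so P_out = 187.33 × 2.4746 = 463.55 W.
All ideal ⇒ P_in = P_out, so I_supply = 463.55/480 = 0.966 A.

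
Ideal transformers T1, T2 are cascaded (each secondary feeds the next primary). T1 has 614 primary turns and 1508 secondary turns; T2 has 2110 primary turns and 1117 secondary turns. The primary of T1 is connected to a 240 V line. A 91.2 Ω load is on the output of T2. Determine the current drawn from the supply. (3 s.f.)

After T1: V = 240.00 × 1508/614 = 589.45 V.
After T2: V = 589.45 × 1117/2110 = 312.04 V.
I_load = 312.04/91.2 = 3.4215 A, so P_out = 312.04 × 3.4215 = 1067.7 W.
All ideal ⇒ P_in = P_out, so I_supply = 1067.7/240 = 4.45 A.

I_supply ≈ 4.45 A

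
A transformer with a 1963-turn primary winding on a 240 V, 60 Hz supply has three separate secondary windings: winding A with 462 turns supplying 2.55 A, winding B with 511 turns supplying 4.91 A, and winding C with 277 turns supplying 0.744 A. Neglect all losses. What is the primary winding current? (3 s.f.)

V_A = 240 × 462/1963 = 56.485 V; V_B = 240 × 511/1963 = 62.476 V; V_C = 240 × 277/1963 = 33.867 V.
P_out = V_A I_A + V_B I_B + V_C I_C = 56.485×2.55 + 62.476×4.91 + 33.867×0.744 = 144.04 + 306.76 + 25.197 = 475.99 W.
Ideal ⇒ P_in = P_out, so I_p = P_out/V_p = 475.99/240 = 1.98 A.

I_p ≈ 1.98 A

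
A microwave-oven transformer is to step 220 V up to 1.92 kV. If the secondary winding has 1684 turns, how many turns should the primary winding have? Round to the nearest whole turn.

N_p/N_s = V_p/V_s, so N_p = 1684 × 220/1920 = 193.0 ≈ 193 turns.

N_p = 193 turns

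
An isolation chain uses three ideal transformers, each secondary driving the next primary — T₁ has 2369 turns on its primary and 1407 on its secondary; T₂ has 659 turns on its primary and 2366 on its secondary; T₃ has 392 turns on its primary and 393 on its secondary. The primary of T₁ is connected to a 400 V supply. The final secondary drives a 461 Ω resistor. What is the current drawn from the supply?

Secondary of T₁: V = 400.00 × 1407/2369 = 237.57 V.
Secondary of T₂: V = 237.57 × 2366/659 = 852.94 V.
Secondary of T₃: V = 852.94 × 393/392 = 855.12 V.
I_load = 855.12/461 = 1.8549 A, so P_out = 855.12 × 1.8549 = 1586.2 W.
All ideal ⇒ P_in = P_out, so I_supply = 1586.2/400 = 3.97 A.

I_supply ≈ 3.97 A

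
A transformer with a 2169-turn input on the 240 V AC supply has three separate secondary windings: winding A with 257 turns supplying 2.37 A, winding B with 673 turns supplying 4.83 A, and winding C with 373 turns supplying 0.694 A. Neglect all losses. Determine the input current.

V_A = 240 × 257/2169 = 28.437 V; V_B = 240 × 673/2169 = 74.467 V; V_C = 240 × 373/2169 = 41.272 V.
P_out = V_A I_A + V_B I_B + V_C I_C = 28.437×2.37 + 74.467×4.83 + 41.272×0.694 = 67.396 + 359.68 + 28.643 = 455.72 W.
Ideal ⇒ P_in = P_out, so I_in = P_out/V_in = 455.72/240 = 1.90 A.

I_in ≈ 1.90 A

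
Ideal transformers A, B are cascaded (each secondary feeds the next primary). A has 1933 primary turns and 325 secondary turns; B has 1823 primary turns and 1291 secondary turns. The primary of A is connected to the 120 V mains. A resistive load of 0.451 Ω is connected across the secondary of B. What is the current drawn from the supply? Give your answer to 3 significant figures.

I_supply ≈ 3.77 A

Secondary of A: V = 120.00 × 325/1933 = 20.176 V.
Secondary of B: V = 20.176 × 1291/1823 = 14.288 V.
I_load = 14.288/0.451 = 31.681 A, so P_out = 14.288 × 31.681 = 452.66 W.
All ideal ⇒ P_in = P_out, so I_supply = 452.66/120 = 3.77 A.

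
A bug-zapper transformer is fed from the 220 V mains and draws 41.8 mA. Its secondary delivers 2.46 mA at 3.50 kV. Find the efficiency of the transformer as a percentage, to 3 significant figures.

P_in = 220 × 0.0418 = 9.19600 W.
P_out = 3500 × 0.00246 = 8.61000 W.
η = P_out/P_in = 8.61000/9.19600 = 0.936.

η ≈ 93.6%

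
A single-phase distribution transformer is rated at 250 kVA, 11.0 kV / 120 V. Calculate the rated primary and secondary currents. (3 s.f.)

I_p = S/V_p = 250000/11000 = 22.7 A.
I_s = S/V_s = 250000/120 = 2080 A.

I_p ≈ 22.7 A, I_s ≈ 2080 A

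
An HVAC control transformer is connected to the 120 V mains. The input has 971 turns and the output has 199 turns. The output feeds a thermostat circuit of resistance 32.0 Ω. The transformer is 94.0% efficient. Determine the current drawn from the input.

V_out = 120 × 199/971 = 24.593 V.
I_out = V_out/R = 24.593/32.0 = 0.76854 A.
P_out = V_out I_out = 24.593 × 0.76854 = 18.901 W.
P_in = P_out/η = 18.901/0.940 = 20.107 W.
I_in = P_in/V_in = 20.107/120 = 0.168 A.

I_in ≈ 0.168 A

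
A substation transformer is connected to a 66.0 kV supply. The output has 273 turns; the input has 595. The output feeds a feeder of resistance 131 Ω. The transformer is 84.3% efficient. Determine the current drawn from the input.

V_out = 66000 × 273/595 = 30282 V.
I_out = V_out/R = 30282/131 = 231.16 A.
P_out = V_out I_out = 30282 × 231.16 = 7.0002×10^6 W.
P_in = P_out/η = 7.0002×10^6/0.843 = 8.3039×10^6 W.
I_in = P_in/V_in = 8.3039×10^6/66000 = 126 A.

I_in ≈ 126 A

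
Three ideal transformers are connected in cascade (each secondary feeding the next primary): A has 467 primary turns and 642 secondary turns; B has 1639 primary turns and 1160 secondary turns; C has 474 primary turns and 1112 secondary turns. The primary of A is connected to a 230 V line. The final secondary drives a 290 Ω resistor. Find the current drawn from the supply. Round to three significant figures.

I_supply ≈ 4.13 A

After A: V = 230.00 × 642/467 = 316.19 V.
After B: V = 316.19 × 1160/1639 = 223.78 V.
After C: V = 223.78 × 1112/474 = 524.99 V.
I_load = 524.99/290 = 1.8103 A, so P_out = 524.99 × 1.8103 = 950.40 W.
All ideal ⇒ P_in = P_out, so I_supply = 950.40/230 = 4.13 A.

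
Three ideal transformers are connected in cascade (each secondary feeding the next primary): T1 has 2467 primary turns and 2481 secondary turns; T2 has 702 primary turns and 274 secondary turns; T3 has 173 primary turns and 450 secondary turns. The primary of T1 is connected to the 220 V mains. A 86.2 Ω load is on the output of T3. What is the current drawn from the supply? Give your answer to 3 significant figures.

Secondary of T1: V = 220.00 × 2481/2467 = 221.25 V.
Secondary of T2: V = 221.25 × 274/702 = 86.356 V.
Secondary of T3: V = 86.356 × 450/173 = 224.63 V.
I_load = 224.63/86.2 = 2.6059 A, so P_out = 224.63 × 2.6059 = 585.35 W.
All ideal ⇒ P_in = P_out, so I_supply = 585.35/220 = 2.66 A.

I_supply ≈ 2.66 A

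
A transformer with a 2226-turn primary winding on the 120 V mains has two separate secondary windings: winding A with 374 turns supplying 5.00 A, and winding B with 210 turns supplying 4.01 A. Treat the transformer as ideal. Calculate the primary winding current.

I_p ≈ 1.22 A

V_A = 120 × 374/2226 = 20.162 V; V_B = 120 × 210/2226 = 11.321 V.
P_out = V_A I_A + V_B I_B = 20.162×5.00 + 11.321×4.01 = 100.81 + 45.396 = 146.20 W.
Ideal ⇒ P_in = P_out, so I_p = P_out/V_p = 146.20/120 = 1.22 A.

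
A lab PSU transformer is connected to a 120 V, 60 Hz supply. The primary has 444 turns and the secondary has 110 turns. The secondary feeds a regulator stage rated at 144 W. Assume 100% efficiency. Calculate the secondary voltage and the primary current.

V_s = V_p × N_s/N_p = 120 × 110/444 = 29.730 V.
I_s = P/V_s = 144/29.730 = 4.8436 A.
I_p = I_s × N_s/N_p = 4.8436 × 110/444 = 1.20 A.

V_s ≈ 29.7 V, I_p ≈ 1.20 A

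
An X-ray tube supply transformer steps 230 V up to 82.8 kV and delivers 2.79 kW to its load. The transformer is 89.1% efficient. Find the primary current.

P_in = P_out/η = 2790/0.891 = 3131.3 W.
I_p = P_in/V_p = 3131.3/230 = 13.6 A.

I_p ≈ 13.6 A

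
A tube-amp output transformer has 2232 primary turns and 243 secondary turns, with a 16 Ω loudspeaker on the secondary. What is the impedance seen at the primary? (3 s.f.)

Z_p ≈ 1350 Ω

Z_p = (N_p/N_s)² × Z_s = (2232/243)² × 16 = 1350 Ω.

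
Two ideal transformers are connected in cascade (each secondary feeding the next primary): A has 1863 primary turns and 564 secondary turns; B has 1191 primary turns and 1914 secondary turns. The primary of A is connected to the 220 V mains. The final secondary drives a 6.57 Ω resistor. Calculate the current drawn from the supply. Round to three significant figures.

Secondary of A: V = 220.00 × 564/1863 = 66.602 V.
Secondary of B: V = 66.602 × 1914/1191 = 107.03 V.
I_load = 107.03/6.57 = 16.291 A, so P_out = 107.03 × 16.291 = 1743.7 W.
All ideal ⇒ P_in = P_out, so I_supply = 1743.7/220 = 7.93 A.

I_supply ≈ 7.93 A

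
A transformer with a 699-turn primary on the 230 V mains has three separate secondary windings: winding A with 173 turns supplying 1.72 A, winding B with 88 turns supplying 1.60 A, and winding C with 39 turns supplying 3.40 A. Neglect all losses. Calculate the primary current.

V_A = 230 × 173/699 = 56.924 V; V_B = 230 × 88/699 = 28.956 V; V_C = 230 × 39/699 = 12.833 V.
P_out = V_A I_A + V_B I_B + V_C I_C = 56.924×1.72 + 28.956×1.60 + 12.833×3.40 = 97.910 + 46.329 + 43.631 = 187.87 W.
Ideal ⇒ P_in = P_out, so I_p = P_out/V_p = 187.87/230 = 0.817 A.

I_p ≈ 0.817 A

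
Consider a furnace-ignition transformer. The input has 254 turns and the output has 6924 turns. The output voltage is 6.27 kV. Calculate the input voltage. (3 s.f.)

V_in ≈ 230 V

V_in/V_out = N_in/N_out, so V_in = 6270 × 254/6924 = 230 V.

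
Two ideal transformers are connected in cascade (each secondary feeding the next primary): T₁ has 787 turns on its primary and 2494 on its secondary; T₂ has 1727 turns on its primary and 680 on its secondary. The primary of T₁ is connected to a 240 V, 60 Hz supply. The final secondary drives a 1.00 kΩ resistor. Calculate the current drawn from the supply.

Secondary of T₁: V = 240.00 × 2494/787 = 760.56 V.
Secondary of T₂: V = 760.56 × 680/1727 = 299.47 V.
I_load = 299.47/1000 = 0.29947 A, so P_out = 299.47 × 0.29947 = 89.681 W.
All ideal ⇒ P_in = P_out, so I_supply = 89.681/240 = 0.374 A.

I_supply ≈ 0.374 A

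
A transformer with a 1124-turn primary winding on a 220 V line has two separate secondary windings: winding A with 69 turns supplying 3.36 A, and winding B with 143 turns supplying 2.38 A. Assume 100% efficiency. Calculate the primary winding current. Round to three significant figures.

V_A = 220 × 69/1124 = 13.505 V; V_B = 220 × 143/1124 = 27.989 V.
P_out = V_A I_A + V_B I_B = 13.505×3.36 + 27.989×2.38 = 45.378 + 66.615 = 111.99 W.
Ideal ⇒ P_in = P_out, so I_p = P_out/V_p = 111.99/220 = 0.509 A.

I_p ≈ 0.509 A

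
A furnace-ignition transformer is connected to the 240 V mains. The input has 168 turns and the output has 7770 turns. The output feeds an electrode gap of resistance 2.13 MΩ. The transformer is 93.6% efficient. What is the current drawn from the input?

V_out = 240 × 7770/168 = 11100 V.
I_out = V_out/R = 11100/(2.13×10^6) = 0.0052113 A.
P_out = V_out I_out = 11100 × 0.0052113 = 57.845 W.
P_in = P_out/η = 57.845/0.936 = 61.800 W.
I_in = P_in/V_in = 61.800/240 = 0.258 A.

I_in ≈ 0.258 A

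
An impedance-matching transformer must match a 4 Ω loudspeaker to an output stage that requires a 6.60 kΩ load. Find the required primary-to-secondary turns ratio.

Z_p/Z_s = (N_p/N_s)², so N_p/N_s = √(6600/4) = √1650 = 40.6.

N_p/N_s ≈ 40.6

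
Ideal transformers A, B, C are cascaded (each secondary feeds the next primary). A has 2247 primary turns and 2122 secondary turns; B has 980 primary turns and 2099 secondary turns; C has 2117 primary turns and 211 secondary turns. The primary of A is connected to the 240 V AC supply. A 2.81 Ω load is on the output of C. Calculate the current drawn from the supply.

Secondary of A: V = 240.00 × 2122/2247 = 226.65 V.
Secondary of B: V = 226.65 × 2099/980 = 485.44 V.
Secondary of C: V = 485.44 × 211/2117 = 48.384 V.
I_load = 48.384/2.81 = 17.218 A, so P_out = 48.384 × 17.218 = 833.10 W.
All ideal ⇒ P_in = P_out, so I_supply = 833.10/240 = 3.47 A.

I_supply ≈ 3.47 A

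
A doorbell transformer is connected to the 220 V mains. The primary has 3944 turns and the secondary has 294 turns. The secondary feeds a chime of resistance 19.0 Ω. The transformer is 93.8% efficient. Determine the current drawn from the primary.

V_s = 220 × 294/3944 = 16.400 V.
I_s = V_s/R = 16.400/19.0 = 0.86314 A.
P_out = V_s I_s = 16.400 × 0.86314 = 14.155 W.
P_in = P_out/η = 14.155/0.938 = 15.091 W.
I_p = P_in/V_p = 15.091/220 = 0.0686 A.

I_p ≈ 0.0686 A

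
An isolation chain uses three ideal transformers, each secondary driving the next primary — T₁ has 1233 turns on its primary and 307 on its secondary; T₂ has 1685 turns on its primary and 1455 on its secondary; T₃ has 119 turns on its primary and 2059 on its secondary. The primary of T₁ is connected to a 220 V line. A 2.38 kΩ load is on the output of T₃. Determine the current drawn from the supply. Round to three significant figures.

After T₁: V = 220.00 × 307/1233 = 54.777 V.
After T₂: V = 54.777 × 1455/1685 = 47.300 V.
After T₃: V = 47.300 × 2059/119 = 818.41 V.
I_load = 818.41/2380 = 0.34387 A, so P_out = 818.41 × 0.34387 = 281.43 W.
All ideal ⇒ P_in = P_out, so I_supply = 281.43/220 = 1.28 A.

I_supply ≈ 1.28 A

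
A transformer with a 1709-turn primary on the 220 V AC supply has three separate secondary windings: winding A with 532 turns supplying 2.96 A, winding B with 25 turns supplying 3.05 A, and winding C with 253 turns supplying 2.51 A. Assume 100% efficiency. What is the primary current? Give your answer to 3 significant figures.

V_A = 220 × 532/1709 = 68.484 V; V_B = 220 × 25/1709 = 3.2183 V; V_C = 220 × 253/1709 = 32.569 V.
P_out = V_A I_A + V_B I_B + V_C I_C = 68.484×2.96 + 3.2183×3.05 + 32.569×2.51 = 202.71 + 9.8157 + 81.748 = 294.28 W.
Ideal ⇒ P_in = P_out, so I_p = P_out/V_p = 294.28/220 = 1.34 A.

I_p ≈ 1.34 A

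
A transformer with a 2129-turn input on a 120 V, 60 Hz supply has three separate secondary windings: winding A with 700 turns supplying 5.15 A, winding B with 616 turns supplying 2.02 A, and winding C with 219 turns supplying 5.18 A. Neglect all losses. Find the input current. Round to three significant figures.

V_A = 120 × 700/2129 = 39.455 V; V_B = 120 × 616/2129 = 34.721 V; V_C = 120 × 219/2129 = 12.344 V.
P_out = V_A I_A + V_B I_B + V_C I_C = 39.455×5.15 + 34.721×2.02 + 12.344×5.18 = 203.19 + 70.135 + 63.941 = 337.27 W.
Ideal ⇒ P_in = P_out, so I_in = P_out/V_in = 337.27/120 = 2.81 A.

I_in ≈ 2.81 A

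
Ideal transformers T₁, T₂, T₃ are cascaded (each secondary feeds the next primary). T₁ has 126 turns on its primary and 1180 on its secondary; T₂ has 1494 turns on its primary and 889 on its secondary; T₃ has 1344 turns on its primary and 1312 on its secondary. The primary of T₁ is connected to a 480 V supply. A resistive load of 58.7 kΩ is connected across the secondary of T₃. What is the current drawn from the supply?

I_supply ≈ 0.242 A

After T₁: V = 480.00 × 1180/126 = 4495.2 V.
After T₂: V = 4495.2 × 889/1494 = 2674.9 V.
After T₃: V = 2674.9 × 1312/1344 = 2611.2 V.
I_load = 2611.2/58700 = 0.044484 A, so P_out = 2611.2 × 0.044484 = 116.16 W.
All ideal ⇒ P_in = P_out, so I_supply = 116.16/480 = 0.242 A.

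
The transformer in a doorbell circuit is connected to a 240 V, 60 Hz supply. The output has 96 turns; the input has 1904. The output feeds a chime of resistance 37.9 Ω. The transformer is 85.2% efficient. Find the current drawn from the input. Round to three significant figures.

V_out = 240 × 96/1904 = 12.101 V.
I_out = V_out/R = 12.101/37.9 = 0.31928 A.
P_out = V_out I_out = 12.101 × 0.31928 = 3.8636 W.
P_in = P_out/η = 3.8636/0.852 = 4.5347 W.
I_in = P_in/V_in = 4.5347/240 = 0.0189 A.

I_in ≈ 0.0189 A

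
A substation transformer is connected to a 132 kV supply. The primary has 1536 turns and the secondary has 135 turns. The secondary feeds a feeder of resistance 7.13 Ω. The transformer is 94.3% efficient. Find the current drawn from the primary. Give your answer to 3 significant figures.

I_p ≈ 152 A

V_s = 132000 × 135/1536 = 11602 V.
I_s = V_s/R = 11602/7.13 = 1627.1 A.
P_out = V_s I_s = 11602 × 1627.1 = 1.8877×10^7 W.
P_in = P_out/η = 1.8877×10^7/0.943 = 2.0019×10^7 W.
I_p = P_in/V_p = 2.0019×10^7/132000 = 152 A.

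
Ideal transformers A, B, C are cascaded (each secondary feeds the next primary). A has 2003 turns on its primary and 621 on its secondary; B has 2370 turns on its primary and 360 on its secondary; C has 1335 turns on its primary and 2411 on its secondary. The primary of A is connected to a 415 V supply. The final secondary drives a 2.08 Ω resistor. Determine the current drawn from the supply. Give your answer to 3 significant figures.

Secondary of A: V = 415.00 × 621/2003 = 128.66 V.
Secondary of B: V = 128.66 × 360/2370 = 19.544 V.
Secondary of C: V = 19.544 × 2411/1335 = 35.296 V.
I_load = 35.296/2.08 = 16.969 A, so P_out = 35.296 × 16.969 = 598.96 W.
All ideal ⇒ P_in = P_out, so I_supply = 598.96/415 = 1.44 A.

I_supply ≈ 1.44 A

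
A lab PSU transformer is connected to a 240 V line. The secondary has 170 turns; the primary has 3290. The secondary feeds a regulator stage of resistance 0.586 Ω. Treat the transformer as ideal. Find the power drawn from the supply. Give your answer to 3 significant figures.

V_s = V_p × N_s/N_p = 240 × 170/3290 = 12.401 V.
I_s = V_s/R = 12.401/0.586 = 21.162 A.
I_p = I_s × N_s/N_p = 21.162 × 170/3290 = 1.0935 A.
P = V_p I_p = 240 × 1.0935 = 262 W.

P ≈ 262 W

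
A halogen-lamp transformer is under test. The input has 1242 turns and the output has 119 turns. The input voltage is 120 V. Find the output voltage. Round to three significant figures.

V_out ≈ 11.5 V

V_out/V_in = N_out/N_in, so V_out = 120 × 119/1242 = 11.5 V.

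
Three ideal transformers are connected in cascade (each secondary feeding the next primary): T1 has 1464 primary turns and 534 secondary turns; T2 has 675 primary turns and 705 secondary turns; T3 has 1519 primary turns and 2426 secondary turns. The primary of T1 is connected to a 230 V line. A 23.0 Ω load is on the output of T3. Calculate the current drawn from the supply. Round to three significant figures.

Secondary of T1: V = 230.00 × 534/1464 = 83.893 V.
Secondary of T2: V = 83.893 × 705/675 = 87.622 V.
Secondary of T3: V = 87.622 × 2426/1519 = 139.94 V.
I_load = 139.94/23.0 = 6.0844 A, so P_out = 139.94 × 6.0844 = 851.46 W.
All ideal ⇒ P_in = P_out, so I_supply = 851.46/230 = 3.70 A.

I_supply ≈ 3.70 A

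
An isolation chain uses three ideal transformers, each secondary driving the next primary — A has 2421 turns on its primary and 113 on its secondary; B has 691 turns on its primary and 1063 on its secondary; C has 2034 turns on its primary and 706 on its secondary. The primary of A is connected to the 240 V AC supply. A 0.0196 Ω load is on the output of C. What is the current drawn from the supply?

After A: V = 240.00 × 113/2421 = 11.202 V.
After B: V = 11.202 × 1063/691 = 17.233 V.
After C: V = 17.233 × 706/2034 = 5.9814 V.
I_load = 5.9814/0.0196 = 305.17 A, so P_out = 5.9814 × 305.17 = 1825.4 W.
All ideal ⇒ P_in = P_out, so I_supply = 1825.4/240 = 7.61 A.

I_supply ≈ 7.61 A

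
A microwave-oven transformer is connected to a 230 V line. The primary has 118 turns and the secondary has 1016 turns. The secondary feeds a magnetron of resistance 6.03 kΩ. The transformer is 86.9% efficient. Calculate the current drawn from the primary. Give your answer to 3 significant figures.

V_s = 230 × 1016/118 = 1980.3 V.
I_s = V_s/R = 1980.3/6030 = 0.32841 A.
P_out = V_s I_s = 1980.3 × 0.32841 = 650.37 W.
P_in = P_out/η = 650.37/0.869 = 748.41 W.
I_p = P_in/V_p = 748.41/230 = 3.25 A.

I_p ≈ 3.25 A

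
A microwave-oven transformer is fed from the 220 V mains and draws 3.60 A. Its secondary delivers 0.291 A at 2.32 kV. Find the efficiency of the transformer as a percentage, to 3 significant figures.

P_in = 220 × 3.60 = 792.000 W.
P_out = 2320 × 0.291 = 675.120 W.
η = P_out/P_in = 675.120/792.000 = 0.852.

η ≈ 85.2%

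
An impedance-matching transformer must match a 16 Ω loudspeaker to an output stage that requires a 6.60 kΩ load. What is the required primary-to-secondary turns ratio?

Z_p/Z_s = (N_p/N_s)², so N_p/N_s = √(6600/16) = √412 = 20.3.

N_p/N_s ≈ 20.3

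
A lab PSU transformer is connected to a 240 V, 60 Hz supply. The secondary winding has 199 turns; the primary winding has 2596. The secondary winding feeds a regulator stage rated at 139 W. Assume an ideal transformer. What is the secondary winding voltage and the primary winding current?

V_s ≈ 18.4 V, I_p ≈ 0.579 A

V_s = V_p × N_s/N_p = 240 × 199/2596 = 18.398 V.
I_s = P/V_s = 139/18.398 = 7.5554 A.
I_p = I_s × N_s/N_p = 7.5554 × 199/2596 = 0.579 A.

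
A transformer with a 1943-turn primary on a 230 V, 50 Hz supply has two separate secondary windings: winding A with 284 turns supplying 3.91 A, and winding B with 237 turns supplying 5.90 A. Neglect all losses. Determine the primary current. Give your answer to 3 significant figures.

I_p ≈ 1.29 A

V_A = 230 × 284/1943 = 33.618 V; V_B = 230 × 237/1943 = 28.055 V.
P_out = V_A I_A + V_B I_B = 33.618×3.91 + 28.055×5.90 = 131.45 + 165.52 = 296.97 W.
Ideal ⇒ P_in = P_out, so I_p = P_out/V_p = 296.97/230 = 1.29 A.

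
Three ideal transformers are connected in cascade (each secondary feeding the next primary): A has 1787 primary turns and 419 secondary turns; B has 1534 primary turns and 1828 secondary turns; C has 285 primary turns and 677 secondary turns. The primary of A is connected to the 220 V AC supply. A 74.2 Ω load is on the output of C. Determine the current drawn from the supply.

I_supply ≈ 1.31 A

After A: V = 220.00 × 419/1787 = 51.584 V.
After B: V = 51.584 × 1828/1534 = 61.470 V.
After C: V = 61.470 × 677/285 = 146.02 V.
I_load = 146.02/74.2 = 1.9679 A, so P_out = 146.02 × 1.9679 = 287.35 W.
All ideal ⇒ P_in = P_out, so I_supply = 287.35/220 = 1.31 A.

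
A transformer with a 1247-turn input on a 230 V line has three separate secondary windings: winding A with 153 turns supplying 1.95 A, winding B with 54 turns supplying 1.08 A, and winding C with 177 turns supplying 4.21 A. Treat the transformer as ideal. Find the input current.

V_A = 230 × 153/1247 = 28.220 V; V_B = 230 × 54/1247 = 9.9599 V; V_C = 230 × 177/1247 = 32.646 V.
P_out = V_A I_A + V_B I_B + V_C I_C = 28.220×1.95 + 9.9599×1.08 + 32.646×4.21 = 55.028 + 10.757 + 137.44 = 203.23 W.
Ideal ⇒ P_in = P_out, so I_in = P_out/V_in = 203.23/230 = 0.884 A.

I_in ≈ 0.884 A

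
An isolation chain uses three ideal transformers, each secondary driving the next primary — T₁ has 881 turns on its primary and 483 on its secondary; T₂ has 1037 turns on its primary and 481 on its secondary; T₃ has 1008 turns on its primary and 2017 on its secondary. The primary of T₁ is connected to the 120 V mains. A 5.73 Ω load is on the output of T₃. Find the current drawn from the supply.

After T₁: V = 120.00 × 483/881 = 65.789 V.
After T₂: V = 65.789 × 481/1037 = 30.515 V.
After T₃: V = 30.515 × 2017/1008 = 61.061 V.
I_load = 61.061/5.73 = 10.656 A, so P_out = 61.061 × 10.656 = 650.69 W.
All ideal ⇒ P_in = P_out, so I_supply = 650.69/120 = 5.42 A.

I_supply ≈ 5.42 A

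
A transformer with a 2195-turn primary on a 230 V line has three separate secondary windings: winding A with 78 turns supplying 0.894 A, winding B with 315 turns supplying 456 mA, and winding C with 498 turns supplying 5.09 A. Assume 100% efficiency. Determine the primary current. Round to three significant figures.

V_A = 230 × 78/2195 = 8.1731 V; V_B = 230 × 315/2195 = 33.007 V; V_C = 230 × 498/2195 = 52.182 V.
P_out = V_A I_A + V_B I_B + V_C I_C = 8.1731×0.894 + 33.007×0.456 + 52.182×5.09 = 7.3068 + 15.051 + 265.61 = 287.97 W.
Ideal ⇒ P_in = P_out, so I_p = P_out/V_p = 287.97/230 = 1.25 A.

I_p ≈ 1.25 A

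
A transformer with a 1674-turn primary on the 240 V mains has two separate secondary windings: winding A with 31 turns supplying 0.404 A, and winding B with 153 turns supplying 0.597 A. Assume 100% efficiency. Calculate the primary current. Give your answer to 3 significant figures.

V_A = 240 × 31/1674 = 4.4444 V; V_B = 240 × 153/1674 = 21.935 V.
P_out = V_A I_A + V_B I_B = 4.4444×0.404 + 21.935×0.597 = 1.7956 + 13.095 = 14.891 W.
Ideal ⇒ P_in = P_out, so I_p = P_out/V_p = 14.891/240 = 0.0620 A.

I_p ≈ 0.0620 A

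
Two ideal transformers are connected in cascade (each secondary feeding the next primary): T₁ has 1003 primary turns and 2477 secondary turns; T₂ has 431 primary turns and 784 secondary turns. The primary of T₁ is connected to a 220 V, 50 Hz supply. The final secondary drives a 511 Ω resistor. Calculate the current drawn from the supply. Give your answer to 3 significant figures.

Secondary of T₁: V = 220.00 × 2477/1003 = 543.31 V.
Secondary of T₂: V = 543.31 × 784/431 = 988.29 V.
I_load = 988.29/511 = 1.9340 A, so P_out = 988.29 × 1.9340 = 1911.4 W.
All ideal ⇒ P_in = P_out, so I_supply = 1911.4/220 = 8.69 A.

I_supply ≈ 8.69 A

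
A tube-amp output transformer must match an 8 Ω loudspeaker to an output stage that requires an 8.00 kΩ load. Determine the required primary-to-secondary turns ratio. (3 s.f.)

Z_p/Z_s = (N_p/N_s)², so N_p/N_s = √(8000/8) = √1000 = 31.6.

N_p/N_s ≈ 31.6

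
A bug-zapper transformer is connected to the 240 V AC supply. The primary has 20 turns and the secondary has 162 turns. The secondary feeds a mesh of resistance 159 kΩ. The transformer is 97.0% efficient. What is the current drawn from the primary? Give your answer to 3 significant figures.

V_s = 240 × 162/20 = 1944.0 V.
I_s = V_s/R = 1944.0/159000 = 0.012226 A.
P_out = V_s I_s = 1944.0 × 0.012226 = 23.768 W.
P_in = P_out/η = 23.768/0.970 = 24.503 W.
I_p = P_in/V_p = 24.503/240 = 0.102 A.

I_p ≈ 0.102 A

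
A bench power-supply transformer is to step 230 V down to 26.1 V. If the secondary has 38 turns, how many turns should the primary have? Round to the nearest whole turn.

N_p = 335 turns

N_p/N_s = V_p/V_s, so N_p = 38 × 230/26.1 = 334.9 ≈ 335 turns.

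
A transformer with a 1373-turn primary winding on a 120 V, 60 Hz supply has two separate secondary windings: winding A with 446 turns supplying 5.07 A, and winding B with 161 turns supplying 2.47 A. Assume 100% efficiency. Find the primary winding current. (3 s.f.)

V_A = 120 × 446/1373 = 38.980 V; V_B = 120 × 161/1373 = 14.071 V.
P_out = V_A I_A + V_B I_B = 38.980×5.07 + 14.071×2.47 = 197.63 + 34.756 = 232.39 W.
Ideal ⇒ P_in = P_out, so I_p = P_out/V_p = 232.39/120 = 1.94 A.

I_p ≈ 1.94 A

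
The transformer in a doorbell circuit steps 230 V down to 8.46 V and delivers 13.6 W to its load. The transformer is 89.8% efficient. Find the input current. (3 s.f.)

P_in = P_out/η = 13.6/0.898 = 15.145 W.
I_in = P_in/V_in = 15.145/230 = 0.0658 A.

I_in ≈ 0.0658 A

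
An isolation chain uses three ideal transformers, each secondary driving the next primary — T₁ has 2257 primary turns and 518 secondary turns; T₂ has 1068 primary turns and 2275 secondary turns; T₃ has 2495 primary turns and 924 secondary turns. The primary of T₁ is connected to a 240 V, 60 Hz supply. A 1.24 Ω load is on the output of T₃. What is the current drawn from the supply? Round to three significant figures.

I_supply ≈ 6.34 A

After T₁: V = 240.00 × 518/2257 = 55.082 V.
After T₂: V = 55.082 × 2275/1068 = 117.33 V.
After T₃: V = 117.33 × 924/2495 = 43.453 V.
I_load = 43.453/1.24 = 35.043 A, so P_out = 43.453 × 35.043 = 1522.7 W.
All ideal ⇒ P_in = P_out, so I_supply = 1522.7/240 = 6.34 A.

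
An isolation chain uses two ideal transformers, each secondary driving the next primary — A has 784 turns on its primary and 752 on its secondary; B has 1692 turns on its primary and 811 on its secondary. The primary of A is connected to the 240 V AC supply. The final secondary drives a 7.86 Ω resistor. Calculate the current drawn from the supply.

Secondary of A: V = 240.00 × 752/784 = 230.20 V.
Secondary of B: V = 230.20 × 811/1692 = 110.34 V.
I_load = 110.34/7.86 = 14.038 A, so P_out = 110.34 × 14.038 = 1549.0 W.
All ideal ⇒ P_in = P_out, so I_supply = 1549.0/240 = 6.45 A.

I_supply ≈ 6.45 A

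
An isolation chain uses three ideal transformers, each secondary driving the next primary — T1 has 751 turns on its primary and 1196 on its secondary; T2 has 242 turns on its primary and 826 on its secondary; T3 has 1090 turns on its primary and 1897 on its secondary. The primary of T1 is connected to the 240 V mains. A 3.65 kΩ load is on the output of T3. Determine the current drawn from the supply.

I_supply ≈ 5.88 A

Secondary of T1: V = 240.00 × 1196/751 = 382.21 V.
Secondary of T2: V = 382.21 × 826/242 = 1304.6 V.
Secondary of T3: V = 1304.6 × 1897/1090 = 2270.4 V.
I_load = 2270.4/3650 = 0.62204 A, so P_out = 2270.4 × 0.62204 = 1412.3 W.
All ideal ⇒ P_in = P_out, so I_supply = 1412.3/240 = 5.88 A.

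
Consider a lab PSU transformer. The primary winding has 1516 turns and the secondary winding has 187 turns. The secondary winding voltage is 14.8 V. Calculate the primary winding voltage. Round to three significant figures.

V_p ≈ 120 V

V_p/V_s = N_p/N_s, so V_p = 14.8 × 1516/187 = 120 V.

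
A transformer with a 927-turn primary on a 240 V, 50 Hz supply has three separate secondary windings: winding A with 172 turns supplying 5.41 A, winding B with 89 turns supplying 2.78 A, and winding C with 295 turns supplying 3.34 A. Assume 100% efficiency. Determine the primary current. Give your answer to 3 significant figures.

V_A = 240 × 172/927 = 44.531 V; V_B = 240 × 89/927 = 23.042 V; V_C = 240 × 295/927 = 76.375 V.
P_out = V_A I_A + V_B I_B + V_C I_C = 44.531×5.41 + 23.042×2.78 + 76.375×3.34 = 240.91 + 64.057 + 255.09 = 560.06 W.
Ideal ⇒ P_in = P_out, so I_p = P_out/V_p = 560.06/240 = 2.33 A.

I_p ≈ 2.33 A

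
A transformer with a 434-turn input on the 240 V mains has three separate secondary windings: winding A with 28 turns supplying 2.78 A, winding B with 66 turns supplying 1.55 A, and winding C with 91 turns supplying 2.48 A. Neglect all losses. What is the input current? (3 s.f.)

V_A = 240 × 28/434 = 15.484 V; V_B = 240 × 66/434 = 36.498 V; V_C = 240 × 91/434 = 50.323 V.
P_out = V_A I_A + V_B I_B + V_C I_C = 15.484×2.78 + 36.498×1.55 + 50.323×2.48 = 43.045 + 56.571 + 124.80 = 224.42 W.
Ideal ⇒ P_in = P_out, so I_in = P_out/V_in = 224.42/240 = 0.935 A.

I_in ≈ 0.935 A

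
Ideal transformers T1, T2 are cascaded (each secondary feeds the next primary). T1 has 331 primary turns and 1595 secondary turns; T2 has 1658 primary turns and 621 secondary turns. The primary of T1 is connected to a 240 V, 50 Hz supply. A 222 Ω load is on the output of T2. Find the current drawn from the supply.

I_supply ≈ 3.52 A

After T1: V = 240.00 × 1595/331 = 1156.5 V.
After T2: V = 1156.5 × 621/1658 = 433.16 V.
I_load = 433.16/222 = 1.9512 A, so P_out = 433.16 × 1.9512 = 845.18 W.
All ideal ⇒ P_in = P_out, so I_supply = 845.18/240 = 3.52 A.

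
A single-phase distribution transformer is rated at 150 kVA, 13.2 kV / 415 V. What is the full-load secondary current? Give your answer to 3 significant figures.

I_s ≈ 361 A

I_s = S/V_s = 150000/415 = 361 A.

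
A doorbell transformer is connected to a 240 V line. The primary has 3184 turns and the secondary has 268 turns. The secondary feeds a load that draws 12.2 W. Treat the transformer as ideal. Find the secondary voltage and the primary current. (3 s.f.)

V_s ≈ 20.2 V, I_p ≈ 0.0508 A

V_s = V_p × N_s/N_p = 240 × 268/3184 = 20.201 V.
I_s = P/V_s = 12.2/20.201 = 0.60393 A.
I_p = I_s × N_s/N_p = 0.60393 × 268/3184 = 0.0508 A.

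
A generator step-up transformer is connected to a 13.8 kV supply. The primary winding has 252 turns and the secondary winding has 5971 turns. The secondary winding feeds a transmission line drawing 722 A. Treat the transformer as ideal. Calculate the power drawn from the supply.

I_p = I_s × N_s/N_p = 722 × 5971/252 = 17107 A.
P = V_p I_p = 13800 × 17107 = 2.36×10^8 W.

P ≈ 2.36×10^8 W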